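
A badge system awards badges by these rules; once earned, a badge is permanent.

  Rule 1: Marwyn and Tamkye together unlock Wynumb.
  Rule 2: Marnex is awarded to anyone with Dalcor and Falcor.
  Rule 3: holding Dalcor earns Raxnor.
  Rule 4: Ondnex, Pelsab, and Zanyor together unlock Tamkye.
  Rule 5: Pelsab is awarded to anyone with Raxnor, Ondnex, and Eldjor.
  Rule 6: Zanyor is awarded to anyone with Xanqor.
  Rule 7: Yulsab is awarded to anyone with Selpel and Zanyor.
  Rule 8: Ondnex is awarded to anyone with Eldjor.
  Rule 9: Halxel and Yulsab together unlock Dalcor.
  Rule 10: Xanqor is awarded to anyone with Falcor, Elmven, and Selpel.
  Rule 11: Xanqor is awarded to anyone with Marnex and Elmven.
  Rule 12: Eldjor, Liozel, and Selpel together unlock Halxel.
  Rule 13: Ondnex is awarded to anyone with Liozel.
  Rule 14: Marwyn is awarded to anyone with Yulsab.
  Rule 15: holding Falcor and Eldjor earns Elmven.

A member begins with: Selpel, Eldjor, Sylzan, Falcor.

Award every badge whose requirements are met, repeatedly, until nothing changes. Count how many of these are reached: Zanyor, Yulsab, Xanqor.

With Falcor and Eldjor, Elmven is earned (Rule 15).
With Falcor, Elmven, and Selpel, Xanqor is earned (Rule 10).
With Xanqor, Zanyor is earned (Rule 6).
With Selpel and Zanyor, Yulsab is earned (Rule 7).
Zanyor: reached.
Yulsab: reached.
Xanqor: reached.
All 3 are reached.

3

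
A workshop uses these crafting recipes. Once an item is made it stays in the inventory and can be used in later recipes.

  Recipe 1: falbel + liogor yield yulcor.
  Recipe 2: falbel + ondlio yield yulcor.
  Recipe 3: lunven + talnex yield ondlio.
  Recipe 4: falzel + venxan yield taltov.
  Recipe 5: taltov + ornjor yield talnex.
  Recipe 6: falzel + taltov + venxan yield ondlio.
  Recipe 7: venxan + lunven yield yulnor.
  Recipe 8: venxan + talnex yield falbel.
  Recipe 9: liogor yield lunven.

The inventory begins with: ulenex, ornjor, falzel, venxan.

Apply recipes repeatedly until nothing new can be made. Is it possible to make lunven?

lunven would need liogor (Recipe 9), but liogor is never obtained.

No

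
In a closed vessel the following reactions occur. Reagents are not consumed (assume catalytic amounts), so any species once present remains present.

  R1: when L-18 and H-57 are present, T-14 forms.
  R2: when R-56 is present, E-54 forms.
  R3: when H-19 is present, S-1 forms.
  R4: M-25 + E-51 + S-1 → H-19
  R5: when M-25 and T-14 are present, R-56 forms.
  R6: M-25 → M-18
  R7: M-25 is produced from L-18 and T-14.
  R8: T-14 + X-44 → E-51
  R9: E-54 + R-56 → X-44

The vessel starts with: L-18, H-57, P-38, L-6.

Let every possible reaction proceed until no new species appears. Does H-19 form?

H-19 would need M-25, E-51, and S-1 (R4), but S-1 never forms.

No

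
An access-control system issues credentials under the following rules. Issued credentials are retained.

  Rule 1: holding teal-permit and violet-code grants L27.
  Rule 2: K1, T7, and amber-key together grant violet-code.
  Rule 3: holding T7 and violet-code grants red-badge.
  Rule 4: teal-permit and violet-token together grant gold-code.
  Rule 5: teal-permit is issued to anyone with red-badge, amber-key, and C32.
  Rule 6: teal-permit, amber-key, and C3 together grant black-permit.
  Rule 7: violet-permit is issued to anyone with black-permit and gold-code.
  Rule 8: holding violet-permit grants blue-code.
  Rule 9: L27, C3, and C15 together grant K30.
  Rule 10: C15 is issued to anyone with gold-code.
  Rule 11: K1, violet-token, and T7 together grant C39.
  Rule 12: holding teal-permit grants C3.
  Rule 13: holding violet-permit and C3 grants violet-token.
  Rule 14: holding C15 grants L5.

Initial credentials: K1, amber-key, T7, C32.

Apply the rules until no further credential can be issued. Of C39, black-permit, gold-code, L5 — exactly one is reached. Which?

black-permit

Holding K1, T7, and amber-key grants violet-code (Rule 2).
Holding T7 and violet-code grants red-badge (Rule 3).
Holding red-badge, amber-key, and C32 grants teal-permit (Rule 5).
Holding teal-permit grants C3 (Rule 12).
Holding teal-permit, amber-key, and C3 grants black-permit (Rule 6).
C39 would need K1, violet-token, and T7 (Rule 11), but violet-token is never granted. L5 would need C15 (Rule 14), but C15 is never granted. gold-code would need teal-permit and violet-token (Rule 4), but violet-token is never granted.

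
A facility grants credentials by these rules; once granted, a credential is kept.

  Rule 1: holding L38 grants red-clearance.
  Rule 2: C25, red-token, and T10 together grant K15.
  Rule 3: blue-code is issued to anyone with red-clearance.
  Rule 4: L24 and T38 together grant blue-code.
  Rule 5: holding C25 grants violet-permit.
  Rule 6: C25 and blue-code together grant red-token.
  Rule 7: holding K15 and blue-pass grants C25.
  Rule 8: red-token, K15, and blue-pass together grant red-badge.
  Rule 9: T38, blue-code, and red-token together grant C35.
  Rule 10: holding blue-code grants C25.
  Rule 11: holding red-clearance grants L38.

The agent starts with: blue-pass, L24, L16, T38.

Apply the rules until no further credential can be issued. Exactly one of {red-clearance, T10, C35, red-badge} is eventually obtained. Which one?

Holding L24 and T38 grants blue-code (Rule 4).
Holding blue-code grants C25 (Rule 10).
Holding C25 and blue-code grants red-token (Rule 6).
Holding T38, blue-code, and red-token grants C35 (Rule 9).
No rule produces T10, and it is not given. red-badge would need red-token, K15, and blue-pass (Rule 8), but K15 is never granted. red-clearance would need L38 (Rule 1), but L38 is never granted.

C35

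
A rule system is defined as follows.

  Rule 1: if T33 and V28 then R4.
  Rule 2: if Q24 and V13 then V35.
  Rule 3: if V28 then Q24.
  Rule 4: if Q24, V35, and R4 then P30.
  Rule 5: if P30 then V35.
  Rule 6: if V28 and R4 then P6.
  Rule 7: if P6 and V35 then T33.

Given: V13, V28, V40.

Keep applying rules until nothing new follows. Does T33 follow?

No

T33 would need P6 and V35 (Rule 7), but P6 is never established.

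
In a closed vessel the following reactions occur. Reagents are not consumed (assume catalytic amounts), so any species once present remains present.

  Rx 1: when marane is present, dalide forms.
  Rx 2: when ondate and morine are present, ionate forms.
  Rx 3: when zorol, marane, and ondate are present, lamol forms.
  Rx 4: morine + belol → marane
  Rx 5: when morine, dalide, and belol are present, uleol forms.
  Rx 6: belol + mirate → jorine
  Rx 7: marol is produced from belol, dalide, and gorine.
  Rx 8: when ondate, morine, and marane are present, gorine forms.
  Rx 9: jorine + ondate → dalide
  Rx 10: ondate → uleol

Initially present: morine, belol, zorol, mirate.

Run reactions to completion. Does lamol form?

No

lamol would need zorol, marane, and ondate (Rx 3), but ondate never forms.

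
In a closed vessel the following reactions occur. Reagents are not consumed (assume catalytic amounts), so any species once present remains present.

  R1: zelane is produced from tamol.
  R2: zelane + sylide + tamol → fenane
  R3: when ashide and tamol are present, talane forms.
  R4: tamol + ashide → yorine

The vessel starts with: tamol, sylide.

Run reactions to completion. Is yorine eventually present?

yorine would need tamol and ashide (R4), but ashide never forms.

No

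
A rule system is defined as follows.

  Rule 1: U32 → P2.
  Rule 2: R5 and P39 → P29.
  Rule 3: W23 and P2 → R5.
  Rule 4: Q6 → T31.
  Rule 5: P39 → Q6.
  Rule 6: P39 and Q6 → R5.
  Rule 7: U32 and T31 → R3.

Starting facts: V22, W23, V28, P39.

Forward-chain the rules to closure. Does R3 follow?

No

R3 would need U32 and T31 (Rule 7), but U32 is never established.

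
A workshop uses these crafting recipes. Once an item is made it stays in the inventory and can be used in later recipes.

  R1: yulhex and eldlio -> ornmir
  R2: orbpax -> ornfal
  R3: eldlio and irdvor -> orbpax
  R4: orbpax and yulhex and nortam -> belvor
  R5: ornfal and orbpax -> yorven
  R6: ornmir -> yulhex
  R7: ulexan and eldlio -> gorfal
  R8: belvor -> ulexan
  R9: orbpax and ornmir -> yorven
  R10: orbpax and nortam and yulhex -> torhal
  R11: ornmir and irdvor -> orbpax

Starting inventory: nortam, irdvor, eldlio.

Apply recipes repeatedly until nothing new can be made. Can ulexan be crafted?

ulexan would need belvor (R8), but belvor is never obtained.

No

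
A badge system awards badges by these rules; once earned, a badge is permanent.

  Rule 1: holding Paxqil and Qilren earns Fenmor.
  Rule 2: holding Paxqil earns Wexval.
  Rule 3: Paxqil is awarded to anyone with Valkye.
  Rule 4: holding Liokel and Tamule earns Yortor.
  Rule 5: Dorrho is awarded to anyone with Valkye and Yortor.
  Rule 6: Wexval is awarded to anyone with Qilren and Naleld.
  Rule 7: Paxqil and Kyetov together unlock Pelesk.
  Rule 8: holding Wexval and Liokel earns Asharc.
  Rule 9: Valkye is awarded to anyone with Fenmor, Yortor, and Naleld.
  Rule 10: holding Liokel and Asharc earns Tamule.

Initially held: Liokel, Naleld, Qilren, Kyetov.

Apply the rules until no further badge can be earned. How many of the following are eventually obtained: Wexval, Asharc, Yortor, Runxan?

With Qilren and Naleld, Wexval is earned (Rule 6).
With Wexval and Liokel, Asharc is earned (Rule 8).
With Liokel and Asharc, Tamule is earned (Rule 10).
With Liokel and Tamule, Yortor is earned (Rule 4).
Wexval: reached.
Asharc: reached.
Yortor: reached.
No rule produces Runxan, and it is not given.
Reached: Wexval, Asharc, and Yortor — 3 of the 4.

3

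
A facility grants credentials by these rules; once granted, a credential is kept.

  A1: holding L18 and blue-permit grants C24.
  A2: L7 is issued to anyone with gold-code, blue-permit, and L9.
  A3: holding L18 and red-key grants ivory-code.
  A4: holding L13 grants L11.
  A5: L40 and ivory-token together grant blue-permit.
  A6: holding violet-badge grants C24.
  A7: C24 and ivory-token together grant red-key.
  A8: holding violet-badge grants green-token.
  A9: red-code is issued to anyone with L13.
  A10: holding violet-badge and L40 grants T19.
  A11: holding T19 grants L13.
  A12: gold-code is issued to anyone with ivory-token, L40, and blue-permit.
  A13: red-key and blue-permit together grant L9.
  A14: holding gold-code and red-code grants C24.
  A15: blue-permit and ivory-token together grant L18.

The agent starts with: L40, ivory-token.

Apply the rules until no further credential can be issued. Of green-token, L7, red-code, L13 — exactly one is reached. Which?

Holding L40 and ivory-token grants blue-permit (A5).
Holding ivory-token, L40, and blue-permit grants gold-code (A12).
Holding blue-permit and ivory-token grants L18 (A15).
Holding L18 and blue-permit grants C24 (A1).
Holding C24 and ivory-token grants red-key (A7).
Holding red-key and blue-permit grants L9 (A13).
Holding gold-code, blue-permit, and L9 grants L7 (A2).
L13 would need T19 (A11), but T19 is never granted. red-code would need L13 (A9), but L13 is never granted. green-token would need violet-badge (A8), but violet-badge is never granted.

L7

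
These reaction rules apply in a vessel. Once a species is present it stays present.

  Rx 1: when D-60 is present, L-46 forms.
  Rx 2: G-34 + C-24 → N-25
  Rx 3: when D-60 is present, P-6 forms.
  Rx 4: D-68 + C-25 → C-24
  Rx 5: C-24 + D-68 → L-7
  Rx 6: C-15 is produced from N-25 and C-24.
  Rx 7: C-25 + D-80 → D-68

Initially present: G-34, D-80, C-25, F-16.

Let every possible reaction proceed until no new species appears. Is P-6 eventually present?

No

P-6 would need D-60 (Rx 3), but D-60 never forms.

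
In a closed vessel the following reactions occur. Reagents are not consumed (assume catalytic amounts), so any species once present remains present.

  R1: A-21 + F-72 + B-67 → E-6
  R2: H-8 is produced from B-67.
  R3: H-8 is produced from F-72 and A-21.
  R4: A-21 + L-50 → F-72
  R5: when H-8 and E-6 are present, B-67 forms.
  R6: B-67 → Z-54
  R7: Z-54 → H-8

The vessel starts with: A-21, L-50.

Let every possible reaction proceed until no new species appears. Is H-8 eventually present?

A-21 and L-50 present → F-72 forms (R4).
F-72 and A-21 present → H-8 forms (R3).

Yes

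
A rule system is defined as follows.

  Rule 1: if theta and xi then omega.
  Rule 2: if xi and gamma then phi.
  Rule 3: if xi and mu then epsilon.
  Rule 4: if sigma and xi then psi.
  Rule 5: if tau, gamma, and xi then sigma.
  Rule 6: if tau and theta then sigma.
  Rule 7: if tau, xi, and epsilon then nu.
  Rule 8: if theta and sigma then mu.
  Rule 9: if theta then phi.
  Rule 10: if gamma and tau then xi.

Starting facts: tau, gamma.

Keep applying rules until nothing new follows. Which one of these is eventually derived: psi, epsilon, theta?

gamma and tau hold, so xi follows (Rule 10).
tau, gamma, and xi hold, so sigma follows (Rule 5).
From sigma and xi, Rule 4 gives psi.
No rule produces theta, and it is not given. epsilon would need xi and mu (Rule 3), but mu is never established.

psi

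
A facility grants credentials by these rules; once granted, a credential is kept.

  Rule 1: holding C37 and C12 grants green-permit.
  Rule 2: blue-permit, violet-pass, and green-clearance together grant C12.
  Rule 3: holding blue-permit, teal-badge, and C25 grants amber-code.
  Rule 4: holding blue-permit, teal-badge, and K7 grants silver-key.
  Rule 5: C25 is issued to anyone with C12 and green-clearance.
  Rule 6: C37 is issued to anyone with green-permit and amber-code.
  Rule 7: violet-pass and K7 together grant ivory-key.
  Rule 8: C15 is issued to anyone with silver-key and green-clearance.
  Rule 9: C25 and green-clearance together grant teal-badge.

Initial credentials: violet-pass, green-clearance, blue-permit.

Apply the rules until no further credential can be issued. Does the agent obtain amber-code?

Yes

Holding blue-permit, violet-pass, and green-clearance grants C12 (Rule 2).
Holding C12 and green-clearance grants C25 (Rule 5).
Holding C25 and green-clearance grants teal-badge (Rule 9).
Holding blue-permit, teal-badge, and C25 grants amber-code (Rule 3).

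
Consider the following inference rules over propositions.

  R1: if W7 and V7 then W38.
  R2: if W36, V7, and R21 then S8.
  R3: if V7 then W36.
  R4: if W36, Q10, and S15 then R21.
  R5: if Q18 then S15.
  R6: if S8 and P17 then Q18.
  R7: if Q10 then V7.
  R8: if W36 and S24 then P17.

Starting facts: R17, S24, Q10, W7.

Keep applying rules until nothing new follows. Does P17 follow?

Q10 holds, so V7 follows (R7).
V7 holds, so W36 follows (R3).
W36 and S24 hold, so P17 follows (R8).

Yes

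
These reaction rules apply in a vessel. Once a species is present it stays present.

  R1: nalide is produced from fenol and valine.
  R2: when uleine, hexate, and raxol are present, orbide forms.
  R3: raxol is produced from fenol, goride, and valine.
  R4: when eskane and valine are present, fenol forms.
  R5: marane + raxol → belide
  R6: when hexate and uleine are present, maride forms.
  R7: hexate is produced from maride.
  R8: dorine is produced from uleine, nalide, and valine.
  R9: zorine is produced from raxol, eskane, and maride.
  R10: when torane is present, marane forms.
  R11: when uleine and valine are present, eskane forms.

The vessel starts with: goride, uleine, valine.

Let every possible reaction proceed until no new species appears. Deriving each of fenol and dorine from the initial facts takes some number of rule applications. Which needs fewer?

fenol: uleine and valine present → eskane forms (R11). eskane and valine present → fenol forms (R4). [2 rule applications]
dorine: uleine and valine present → eskane forms (R11). eskane and valine present → fenol forms (R4). fenol and valine present → nalide forms (R1). uleine, nalide, and valine present → dorine forms (R8). [4 rule applications]
fenol needs fewer.

fenol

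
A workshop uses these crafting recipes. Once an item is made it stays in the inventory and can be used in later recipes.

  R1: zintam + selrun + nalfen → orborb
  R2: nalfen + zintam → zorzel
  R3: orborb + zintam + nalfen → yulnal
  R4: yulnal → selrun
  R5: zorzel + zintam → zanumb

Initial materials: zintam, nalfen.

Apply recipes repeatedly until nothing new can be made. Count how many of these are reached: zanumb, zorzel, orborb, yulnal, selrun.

Using R2, nalfen and zintam make zorzel.
Using R5, zorzel and zintam make zanumb.
zanumb: reached.
zorzel: reached.
orborb would need zintam, selrun, and nalfen (R1), but selrun is never obtained.
yulnal would need orborb, zintam, and nalfen (R3), but orborb is never obtained.
selrun would need yulnal (R4), but yulnal is never obtained.
Reached: zanumb and zorzel — 2 of the 5.

2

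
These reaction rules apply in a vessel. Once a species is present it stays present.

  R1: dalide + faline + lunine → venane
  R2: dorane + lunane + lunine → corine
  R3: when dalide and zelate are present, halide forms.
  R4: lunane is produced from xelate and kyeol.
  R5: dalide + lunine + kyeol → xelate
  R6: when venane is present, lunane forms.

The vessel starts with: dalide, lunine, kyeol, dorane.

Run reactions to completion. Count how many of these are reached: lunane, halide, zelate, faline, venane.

1

dalide, lunine, and kyeol present → xelate forms (R5).
xelate and kyeol present → lunane forms (R4).
lunane: reached.
halide would need dalide and zelate (R3), but zelate never forms.
No rule produces zelate, and it is not given.
No rule produces faline, and it is not given.
venane would need dalide, faline, and lunine (R1), but faline never forms.
Reached: lunane — 1 of the 5.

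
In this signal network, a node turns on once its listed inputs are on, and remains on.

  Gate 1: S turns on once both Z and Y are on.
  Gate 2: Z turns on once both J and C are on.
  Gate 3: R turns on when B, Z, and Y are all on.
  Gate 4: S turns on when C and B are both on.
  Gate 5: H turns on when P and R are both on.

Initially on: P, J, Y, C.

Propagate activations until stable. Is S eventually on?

J and C are on, so Z turns on (Gate 2).
Z and Y are on, so S turns on (Gate 1).

Yes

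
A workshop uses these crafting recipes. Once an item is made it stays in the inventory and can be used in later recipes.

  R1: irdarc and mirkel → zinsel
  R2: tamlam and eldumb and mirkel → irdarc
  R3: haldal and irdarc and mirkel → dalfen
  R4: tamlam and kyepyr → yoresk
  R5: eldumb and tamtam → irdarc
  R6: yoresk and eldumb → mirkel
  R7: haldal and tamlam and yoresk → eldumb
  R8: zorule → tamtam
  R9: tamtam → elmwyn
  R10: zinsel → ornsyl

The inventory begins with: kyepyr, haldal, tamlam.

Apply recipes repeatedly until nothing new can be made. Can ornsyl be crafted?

tamlam and kyepyr → yoresk (R4).
haldal and tamlam and yoresk → eldumb (R7).
Using R6, yoresk and eldumb make mirkel.
tamlam and eldumb and mirkel → irdarc (R2).
Using R1, irdarc and mirkel make zinsel.
Using R10, zinsel makes ornsyl.

Yes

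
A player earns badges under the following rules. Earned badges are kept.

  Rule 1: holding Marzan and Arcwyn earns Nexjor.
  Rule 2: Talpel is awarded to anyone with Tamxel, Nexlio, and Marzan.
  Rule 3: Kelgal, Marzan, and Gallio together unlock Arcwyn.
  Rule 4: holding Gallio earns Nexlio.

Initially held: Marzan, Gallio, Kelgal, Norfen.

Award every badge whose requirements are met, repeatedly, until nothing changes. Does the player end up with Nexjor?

Yes

With Kelgal, Marzan, and Gallio, Arcwyn is earned (Rule 3).
With Marzan and Arcwyn, Nexjor is earned (Rule 1).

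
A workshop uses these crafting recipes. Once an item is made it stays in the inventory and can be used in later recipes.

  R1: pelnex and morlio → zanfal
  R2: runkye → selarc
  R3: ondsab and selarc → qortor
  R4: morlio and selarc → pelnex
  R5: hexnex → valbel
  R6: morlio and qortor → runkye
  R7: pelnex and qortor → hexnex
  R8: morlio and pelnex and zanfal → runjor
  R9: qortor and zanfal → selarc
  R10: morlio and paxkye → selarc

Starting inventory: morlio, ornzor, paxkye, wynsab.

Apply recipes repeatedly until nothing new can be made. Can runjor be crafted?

Using R10, morlio and paxkye make selarc.
morlio and selarc → pelnex (R4).
Using R1, pelnex and morlio make zanfal.
Using R8, morlio, pelnex, and zanfal make runjor.

Yes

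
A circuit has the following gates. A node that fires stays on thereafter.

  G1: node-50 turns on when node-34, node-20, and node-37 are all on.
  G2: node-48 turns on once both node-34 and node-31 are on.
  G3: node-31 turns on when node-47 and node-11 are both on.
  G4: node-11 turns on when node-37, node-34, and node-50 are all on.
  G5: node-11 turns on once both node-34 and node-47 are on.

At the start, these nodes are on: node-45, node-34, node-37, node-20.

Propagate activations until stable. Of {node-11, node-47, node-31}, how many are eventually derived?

node-34, node-20, and node-37 are on, so node-50 turns on (G1).
node-37, node-34, and node-50 are on, so node-11 turns on (G4).
node-11: reached.
No rule produces node-47, and it is not given.
node-31 would need node-47 and node-11 (G3), but node-47 never turns on.
Reached: node-11 — 1 of the 3.

1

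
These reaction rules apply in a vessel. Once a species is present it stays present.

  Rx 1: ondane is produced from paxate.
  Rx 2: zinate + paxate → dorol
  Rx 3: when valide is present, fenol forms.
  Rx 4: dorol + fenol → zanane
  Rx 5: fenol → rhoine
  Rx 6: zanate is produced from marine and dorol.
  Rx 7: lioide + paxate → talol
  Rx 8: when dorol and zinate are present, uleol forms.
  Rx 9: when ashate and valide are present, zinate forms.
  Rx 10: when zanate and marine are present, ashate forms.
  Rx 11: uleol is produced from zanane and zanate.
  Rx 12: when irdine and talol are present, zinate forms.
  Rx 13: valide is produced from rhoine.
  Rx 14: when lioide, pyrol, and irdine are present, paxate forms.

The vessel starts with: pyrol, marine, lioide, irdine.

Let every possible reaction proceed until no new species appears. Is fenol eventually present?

No

fenol would need valide (Rx 3), but valide never forms.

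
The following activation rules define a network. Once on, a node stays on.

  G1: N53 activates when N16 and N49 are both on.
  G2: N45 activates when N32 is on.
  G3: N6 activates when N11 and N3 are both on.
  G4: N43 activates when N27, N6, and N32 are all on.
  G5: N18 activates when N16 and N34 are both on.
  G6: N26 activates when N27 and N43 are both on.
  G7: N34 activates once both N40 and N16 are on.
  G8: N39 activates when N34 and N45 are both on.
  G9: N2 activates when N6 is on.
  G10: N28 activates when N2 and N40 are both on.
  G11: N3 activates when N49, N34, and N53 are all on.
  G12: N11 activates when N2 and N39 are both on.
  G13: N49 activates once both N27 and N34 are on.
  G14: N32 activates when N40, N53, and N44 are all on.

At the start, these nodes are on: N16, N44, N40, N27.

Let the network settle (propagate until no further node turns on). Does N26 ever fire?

N26 would need N27 and N43 (G6), but N43 never turns on.

No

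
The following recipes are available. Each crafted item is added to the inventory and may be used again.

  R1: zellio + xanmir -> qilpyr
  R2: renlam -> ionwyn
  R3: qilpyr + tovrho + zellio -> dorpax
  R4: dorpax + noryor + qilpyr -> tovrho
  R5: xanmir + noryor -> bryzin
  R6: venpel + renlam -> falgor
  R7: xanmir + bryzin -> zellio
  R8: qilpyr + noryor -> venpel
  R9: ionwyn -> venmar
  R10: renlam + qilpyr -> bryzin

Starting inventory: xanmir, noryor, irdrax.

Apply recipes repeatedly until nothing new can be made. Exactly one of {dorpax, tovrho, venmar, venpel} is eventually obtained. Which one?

venpel

Using R5, xanmir and noryor make bryzin.
Using R7, xanmir and bryzin make zellio.
zellio + xanmir -> qilpyr (R1).
Using R8, qilpyr and noryor make venpel.
venmar would need ionwyn (R9), but ionwyn is never obtained. dorpax would need qilpyr, tovrho, and zellio (R3), but tovrho is never obtained. tovrho would need dorpax, noryor, and qilpyr (R4), but dorpax is never obtained.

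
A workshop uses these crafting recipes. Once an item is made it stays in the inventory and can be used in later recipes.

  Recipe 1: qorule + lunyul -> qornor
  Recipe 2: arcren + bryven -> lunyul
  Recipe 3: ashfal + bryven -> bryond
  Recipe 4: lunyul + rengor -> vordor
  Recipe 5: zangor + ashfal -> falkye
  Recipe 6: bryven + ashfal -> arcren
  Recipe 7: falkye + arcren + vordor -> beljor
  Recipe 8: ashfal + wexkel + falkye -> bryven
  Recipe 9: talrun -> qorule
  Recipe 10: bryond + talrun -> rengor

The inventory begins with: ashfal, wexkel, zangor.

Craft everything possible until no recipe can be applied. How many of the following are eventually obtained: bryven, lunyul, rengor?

2

zangor + ashfal -> falkye (Recipe 5).
ashfal + wexkel + falkye -> bryven (Recipe 8).
Using Recipe 6, bryven and ashfal make arcren.
Using Recipe 2, arcren and bryven make lunyul.
bryven: reached.
lunyul: reached.
rengor would need bryond and talrun (Recipe 10), but talrun is never obtained.
Reached: bryven and lunyul — 2 of the 3.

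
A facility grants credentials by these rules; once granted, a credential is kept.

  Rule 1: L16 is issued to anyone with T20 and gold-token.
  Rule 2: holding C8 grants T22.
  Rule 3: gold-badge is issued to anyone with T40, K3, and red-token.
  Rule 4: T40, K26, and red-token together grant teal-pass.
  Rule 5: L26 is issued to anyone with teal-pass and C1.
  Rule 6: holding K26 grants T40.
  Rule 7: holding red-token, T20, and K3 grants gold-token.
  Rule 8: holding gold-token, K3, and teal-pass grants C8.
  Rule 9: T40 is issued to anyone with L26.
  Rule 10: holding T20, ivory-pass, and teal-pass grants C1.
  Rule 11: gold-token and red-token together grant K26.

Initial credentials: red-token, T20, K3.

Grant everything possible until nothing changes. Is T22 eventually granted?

Yes

Holding red-token, T20, and K3 grants gold-token (Rule 7).
Holding gold-token and red-token grants K26 (Rule 11).
Holding K26 grants T40 (Rule 6).
Holding T40, K26, and red-token grants teal-pass (Rule 4).
Holding gold-token, K3, and teal-pass grants C8 (Rule 8).
Holding C8 grants T22 (Rule 2).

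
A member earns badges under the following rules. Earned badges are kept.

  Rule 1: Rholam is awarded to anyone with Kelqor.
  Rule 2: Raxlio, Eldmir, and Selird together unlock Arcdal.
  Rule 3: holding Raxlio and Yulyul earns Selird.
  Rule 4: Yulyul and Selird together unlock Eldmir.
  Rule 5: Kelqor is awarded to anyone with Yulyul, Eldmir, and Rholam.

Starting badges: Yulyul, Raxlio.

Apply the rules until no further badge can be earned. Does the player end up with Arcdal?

With Raxlio and Yulyul, Selird is earned (Rule 3).
With Yulyul and Selird, Eldmir is earned (Rule 4).
With Raxlio, Eldmir, and Selird, Arcdal is earned (Rule 2).

Yes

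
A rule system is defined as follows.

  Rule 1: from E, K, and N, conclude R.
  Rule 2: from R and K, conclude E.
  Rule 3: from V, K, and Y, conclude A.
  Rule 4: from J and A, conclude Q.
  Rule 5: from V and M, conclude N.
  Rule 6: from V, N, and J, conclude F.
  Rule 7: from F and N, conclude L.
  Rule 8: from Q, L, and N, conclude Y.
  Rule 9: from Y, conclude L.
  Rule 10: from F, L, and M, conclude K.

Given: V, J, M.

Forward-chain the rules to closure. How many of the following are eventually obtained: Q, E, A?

Q would need J and A (Rule 4), but A is never established.
E would need R and K (Rule 2), but R is never established.
A would need V, K, and Y (Rule 3), but Y is never established.
None of the 3 are reached.

0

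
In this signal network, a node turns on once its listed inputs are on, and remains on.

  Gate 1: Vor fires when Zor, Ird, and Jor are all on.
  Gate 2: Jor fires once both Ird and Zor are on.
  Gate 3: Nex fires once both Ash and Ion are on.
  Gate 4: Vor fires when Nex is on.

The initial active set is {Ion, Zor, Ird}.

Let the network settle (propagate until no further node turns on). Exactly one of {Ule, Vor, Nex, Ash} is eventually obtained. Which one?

Vor

Gate 2: Ird and Zor on → Jor on.
Zor, Ird, and Jor are on, so Vor fires (Gate 1).
No rule produces Ash, and it is not given. Nex would need Ash and Ion (Gate 3), but Ash never turns on. No rule produces Ule, and it is not given.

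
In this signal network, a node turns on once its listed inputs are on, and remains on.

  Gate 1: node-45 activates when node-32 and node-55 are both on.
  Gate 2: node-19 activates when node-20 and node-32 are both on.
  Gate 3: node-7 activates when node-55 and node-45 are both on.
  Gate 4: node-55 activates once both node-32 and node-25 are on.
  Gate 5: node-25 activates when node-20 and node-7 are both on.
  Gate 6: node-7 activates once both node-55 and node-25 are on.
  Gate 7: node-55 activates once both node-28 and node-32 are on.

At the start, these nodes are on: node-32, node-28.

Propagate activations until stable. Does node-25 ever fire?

node-25 would need node-20 and node-7 (Gate 5), but node-20 never turns on.

No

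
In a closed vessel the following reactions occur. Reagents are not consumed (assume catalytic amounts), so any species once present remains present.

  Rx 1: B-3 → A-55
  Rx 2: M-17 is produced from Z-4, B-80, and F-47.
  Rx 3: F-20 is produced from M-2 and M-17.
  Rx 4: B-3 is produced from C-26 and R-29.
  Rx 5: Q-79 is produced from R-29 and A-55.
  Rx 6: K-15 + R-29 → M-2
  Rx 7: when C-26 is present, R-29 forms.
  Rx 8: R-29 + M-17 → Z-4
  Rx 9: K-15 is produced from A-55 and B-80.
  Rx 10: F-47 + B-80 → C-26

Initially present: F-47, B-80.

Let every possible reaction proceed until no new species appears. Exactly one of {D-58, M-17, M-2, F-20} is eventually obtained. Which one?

F-47 and B-80 present → C-26 forms (Rx 10).
C-26 present → R-29 forms (Rx 7).
C-26 and R-29 present → B-3 forms (Rx 4).
B-3 present → A-55 forms (Rx 1).
A-55 and B-80 present → K-15 forms (Rx 9).
K-15 and R-29 present → M-2 forms (Rx 6).
F-20 would need M-2 and M-17 (Rx 3), but M-17 never forms. M-17 would need Z-4, B-80, and F-47 (Rx 2), but Z-4 never forms. No rule produces D-58, and it is not given.

M-2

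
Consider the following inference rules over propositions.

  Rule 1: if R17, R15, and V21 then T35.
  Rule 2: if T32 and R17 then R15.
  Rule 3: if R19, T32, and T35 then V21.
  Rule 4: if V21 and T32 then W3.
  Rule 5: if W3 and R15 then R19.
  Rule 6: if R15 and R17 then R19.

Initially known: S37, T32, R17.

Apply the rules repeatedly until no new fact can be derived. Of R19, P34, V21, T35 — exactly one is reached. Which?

From T32 and R17, Rule 2 gives R15.
R15 and R17 hold, so R19 follows (Rule 6).
No rule produces P34, and it is not given. V21 would need R19, T32, and T35 (Rule 3), but T35 is never established. T35 would need R17, R15, and V21 (Rule 1), but V21 is never established.

R19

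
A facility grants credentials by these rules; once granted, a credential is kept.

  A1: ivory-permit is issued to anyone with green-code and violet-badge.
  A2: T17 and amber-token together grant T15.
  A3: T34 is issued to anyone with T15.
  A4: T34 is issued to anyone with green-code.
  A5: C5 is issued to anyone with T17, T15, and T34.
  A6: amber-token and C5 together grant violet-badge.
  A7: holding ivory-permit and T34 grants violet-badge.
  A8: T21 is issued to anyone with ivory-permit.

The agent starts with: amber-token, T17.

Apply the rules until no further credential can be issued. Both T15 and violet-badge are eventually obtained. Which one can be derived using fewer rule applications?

T15: Holding T17 and amber-token grants T15 (A2). [1 rule application]
violet-badge: Holding T17 and amber-token grants T15 (A2). Holding T15 grants T34 (A3). Holding T17, T15, and T34 grants C5 (A5). Holding amber-token and C5 grants violet-badge (A6). [4 rule applications]
T15 needs fewer.

T15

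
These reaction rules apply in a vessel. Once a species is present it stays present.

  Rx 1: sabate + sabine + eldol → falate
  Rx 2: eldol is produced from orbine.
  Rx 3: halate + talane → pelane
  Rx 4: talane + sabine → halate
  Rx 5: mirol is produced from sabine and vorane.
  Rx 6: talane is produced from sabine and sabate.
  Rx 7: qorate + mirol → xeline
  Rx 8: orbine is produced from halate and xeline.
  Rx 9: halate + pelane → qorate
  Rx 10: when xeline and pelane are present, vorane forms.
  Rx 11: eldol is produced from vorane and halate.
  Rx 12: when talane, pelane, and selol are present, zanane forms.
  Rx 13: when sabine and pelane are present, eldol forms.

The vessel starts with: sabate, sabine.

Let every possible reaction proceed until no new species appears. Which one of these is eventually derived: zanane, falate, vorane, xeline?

falate

sabine and sabate present → talane forms (Rx 6).
talane and sabine present → halate forms (Rx 4).
halate and talane present → pelane forms (Rx 3).
sabine and pelane present → eldol forms (Rx 13).
sabate, sabine, and eldol present → falate forms (Rx 1).
zanane would need talane, pelane, and selol (Rx 12), but selol never forms. xeline would need qorate and mirol (Rx 7), but mirol never forms. vorane would need xeline and pelane (Rx 10), but xeline never forms.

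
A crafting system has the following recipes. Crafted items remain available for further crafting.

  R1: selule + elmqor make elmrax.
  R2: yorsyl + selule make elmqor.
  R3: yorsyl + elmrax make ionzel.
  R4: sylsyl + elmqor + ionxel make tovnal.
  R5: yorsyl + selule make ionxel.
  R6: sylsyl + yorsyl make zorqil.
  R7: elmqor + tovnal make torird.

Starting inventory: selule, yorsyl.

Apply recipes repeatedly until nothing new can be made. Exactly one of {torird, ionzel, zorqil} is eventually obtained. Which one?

Using R2, yorsyl and selule make elmqor.
Using R1, selule and elmqor make elmrax.
yorsyl + elmrax → ionzel (R3).
torird would need elmqor and tovnal (R7), but tovnal is never obtained. zorqil would need sylsyl and yorsyl (R6), but sylsyl is never obtained.

ionzel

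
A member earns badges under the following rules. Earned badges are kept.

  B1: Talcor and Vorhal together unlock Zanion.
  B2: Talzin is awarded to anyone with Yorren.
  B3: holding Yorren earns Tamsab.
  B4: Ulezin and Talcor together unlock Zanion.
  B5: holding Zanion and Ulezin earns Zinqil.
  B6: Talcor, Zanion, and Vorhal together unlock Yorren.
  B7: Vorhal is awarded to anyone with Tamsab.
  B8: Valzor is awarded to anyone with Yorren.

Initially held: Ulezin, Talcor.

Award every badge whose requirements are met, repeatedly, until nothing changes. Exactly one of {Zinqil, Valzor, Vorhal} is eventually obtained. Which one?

Zinqil

With Ulezin and Talcor, Zanion is earned (B4).
With Zanion and Ulezin, Zinqil is earned (B5).
Valzor would need Yorren (B8), but Yorren is never earned. Vorhal would need Tamsab (B7), but Tamsab is never earned.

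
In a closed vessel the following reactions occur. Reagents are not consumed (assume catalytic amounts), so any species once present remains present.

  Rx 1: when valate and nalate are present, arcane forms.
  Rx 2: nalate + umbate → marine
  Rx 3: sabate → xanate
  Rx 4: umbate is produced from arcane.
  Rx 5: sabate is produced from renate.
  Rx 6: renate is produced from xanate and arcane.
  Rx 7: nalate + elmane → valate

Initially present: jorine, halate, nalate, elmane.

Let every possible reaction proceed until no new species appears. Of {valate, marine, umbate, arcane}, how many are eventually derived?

nalate and elmane present → valate forms (Rx 7).
valate and nalate present → arcane forms (Rx 1).
arcane present → umbate forms (Rx 4).
nalate and umbate present → marine forms (Rx 2).
valate: reached.
marine: reached.
umbate: reached.
arcane: reached.
All 4 are reached.

4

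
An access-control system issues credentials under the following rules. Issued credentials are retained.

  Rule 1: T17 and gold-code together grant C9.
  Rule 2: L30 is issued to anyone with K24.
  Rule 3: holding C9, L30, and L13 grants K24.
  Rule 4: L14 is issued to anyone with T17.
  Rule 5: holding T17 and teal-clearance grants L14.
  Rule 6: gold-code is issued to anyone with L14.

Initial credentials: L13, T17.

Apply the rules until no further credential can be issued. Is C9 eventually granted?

Holding T17 grants L14 (Rule 4).
Holding L14 grants gold-code (Rule 6).
Holding T17 and gold-code grants C9 (Rule 1).

Yes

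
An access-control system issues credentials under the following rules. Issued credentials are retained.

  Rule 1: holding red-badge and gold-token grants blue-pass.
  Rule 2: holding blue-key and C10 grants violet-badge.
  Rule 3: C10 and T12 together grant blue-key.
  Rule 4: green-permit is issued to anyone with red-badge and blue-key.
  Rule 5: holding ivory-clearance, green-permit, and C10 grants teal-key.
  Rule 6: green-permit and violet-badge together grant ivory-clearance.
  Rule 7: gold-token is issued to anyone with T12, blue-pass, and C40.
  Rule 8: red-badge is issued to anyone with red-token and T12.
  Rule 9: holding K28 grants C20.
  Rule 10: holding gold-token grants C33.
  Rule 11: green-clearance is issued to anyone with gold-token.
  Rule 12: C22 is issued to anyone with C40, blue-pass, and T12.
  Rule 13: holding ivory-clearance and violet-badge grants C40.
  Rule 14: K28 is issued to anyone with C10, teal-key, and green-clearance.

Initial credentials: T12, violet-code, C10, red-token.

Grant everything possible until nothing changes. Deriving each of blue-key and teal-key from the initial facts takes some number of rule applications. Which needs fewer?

blue-key: Holding C10 and T12 grants blue-key (Rule 3). [1 rule application]
teal-key: Holding red-token and T12 grants red-badge (Rule 8). Holding C10 and T12 grants blue-key (Rule 3). Holding blue-key and C10 grants violet-badge (Rule 2). Holding red-badge and blue-key grants green-permit (Rule 4). Holding green-permit and violet-badge grants ivory-clearance (Rule 6). Holding ivory-clearance, green-permit, and C10 grants teal-key (Rule 5). [6 rule applications]
blue-key needs fewer.

blue-key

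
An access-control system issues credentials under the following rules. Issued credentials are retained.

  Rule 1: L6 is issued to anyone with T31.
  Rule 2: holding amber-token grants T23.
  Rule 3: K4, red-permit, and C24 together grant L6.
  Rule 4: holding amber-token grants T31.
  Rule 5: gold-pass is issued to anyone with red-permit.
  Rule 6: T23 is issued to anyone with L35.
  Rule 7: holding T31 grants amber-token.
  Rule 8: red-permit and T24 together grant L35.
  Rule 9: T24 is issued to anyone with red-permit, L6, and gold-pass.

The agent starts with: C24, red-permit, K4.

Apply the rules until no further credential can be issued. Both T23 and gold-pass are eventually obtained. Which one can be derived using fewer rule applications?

gold-pass: Holding red-permit grants gold-pass (Rule 5). [1 rule application]
T23: Holding K4, red-permit, and C24 grants L6 (Rule 3). Holding red-permit grants gold-pass (Rule 5). Holding red-permit, L6, and gold-pass grants T24 (Rule 9). Holding red-permit and T24 grants L35 (Rule 8). Holding L35 grants T23 (Rule 6). [5 rule applications]
gold-pass needs fewer.

gold-pass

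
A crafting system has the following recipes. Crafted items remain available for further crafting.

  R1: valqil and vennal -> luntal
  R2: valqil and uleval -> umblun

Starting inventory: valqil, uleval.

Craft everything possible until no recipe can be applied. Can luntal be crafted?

No

luntal would need valqil and vennal (R1), but vennal is never obtained.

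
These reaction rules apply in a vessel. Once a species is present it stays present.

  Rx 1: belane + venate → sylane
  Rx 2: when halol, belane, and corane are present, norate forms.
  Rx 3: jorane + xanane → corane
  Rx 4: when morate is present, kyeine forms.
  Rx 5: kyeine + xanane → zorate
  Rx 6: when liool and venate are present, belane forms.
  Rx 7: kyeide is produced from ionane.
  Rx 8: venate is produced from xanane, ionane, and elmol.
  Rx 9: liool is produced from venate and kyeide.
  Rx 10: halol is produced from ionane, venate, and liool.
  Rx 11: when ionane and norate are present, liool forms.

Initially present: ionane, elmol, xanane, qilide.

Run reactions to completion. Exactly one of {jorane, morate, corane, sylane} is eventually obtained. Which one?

sylane

xanane, ionane, and elmol present → venate forms (Rx 8).
ionane present → kyeide forms (Rx 7).
venate and kyeide present → liool forms (Rx 9).
liool and venate present → belane forms (Rx 6).
belane and venate present → sylane forms (Rx 1).
No rule produces morate, and it is not given. No rule produces jorane, and it is not given. corane would need jorane and xanane (Rx 3), but jorane never forms.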